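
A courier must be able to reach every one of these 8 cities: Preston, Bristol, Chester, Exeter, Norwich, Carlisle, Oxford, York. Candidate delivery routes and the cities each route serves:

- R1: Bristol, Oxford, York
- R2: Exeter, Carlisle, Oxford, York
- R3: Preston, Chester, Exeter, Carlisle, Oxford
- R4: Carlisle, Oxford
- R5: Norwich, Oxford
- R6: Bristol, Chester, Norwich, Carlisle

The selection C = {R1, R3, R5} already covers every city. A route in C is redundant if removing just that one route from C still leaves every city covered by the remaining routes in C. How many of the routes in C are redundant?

Drop R1: Bristol, York uncovered — not redundant.
Drop R3: Preston, Chester, Exeter, Carlisle uncovered — not redundant.
Drop R5: Norwich uncovered — not redundant.
None of the routes in C is redundant.

0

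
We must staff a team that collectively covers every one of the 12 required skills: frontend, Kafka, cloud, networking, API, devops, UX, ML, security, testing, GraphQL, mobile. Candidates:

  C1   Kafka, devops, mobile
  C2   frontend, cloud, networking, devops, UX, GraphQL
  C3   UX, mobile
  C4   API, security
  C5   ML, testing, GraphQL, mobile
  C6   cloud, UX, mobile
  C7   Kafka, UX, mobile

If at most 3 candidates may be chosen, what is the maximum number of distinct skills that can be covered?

Choosing C2, C4, C5 covers {frontend, cloud, networking, API, devops, UX, ML, security, testing, GraphQL, mobile} — 11 skills.
No choice of 3 candidates does better; here Kafka is left uncovered.

11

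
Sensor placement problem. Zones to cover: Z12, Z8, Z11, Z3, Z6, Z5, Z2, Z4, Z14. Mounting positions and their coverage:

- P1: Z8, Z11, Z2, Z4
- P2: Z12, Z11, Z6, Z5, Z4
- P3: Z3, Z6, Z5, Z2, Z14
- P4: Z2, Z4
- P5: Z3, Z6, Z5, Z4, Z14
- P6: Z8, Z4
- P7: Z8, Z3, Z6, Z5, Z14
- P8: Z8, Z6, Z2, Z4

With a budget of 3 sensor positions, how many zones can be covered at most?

Choosing P1, P2, P3 covers {Z12, Z8, Z11, Z3, Z6, Z5, Z2, Z4, Z14} — 9 zones.
That is all 9 zones.

9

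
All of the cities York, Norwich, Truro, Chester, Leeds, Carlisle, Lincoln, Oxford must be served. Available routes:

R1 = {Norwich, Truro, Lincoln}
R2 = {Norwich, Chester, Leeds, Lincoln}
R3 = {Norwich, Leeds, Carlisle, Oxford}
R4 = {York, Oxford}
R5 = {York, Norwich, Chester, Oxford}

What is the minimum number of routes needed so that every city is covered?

R1, R3, R5 together cover {York, Norwich, Truro, Chester, Leeds, Carlisle, Lincoln, Oxford} — every city.
No 2 of the 5 routes cover everything (all 10 pairs fall short), so 3 is minimum.

3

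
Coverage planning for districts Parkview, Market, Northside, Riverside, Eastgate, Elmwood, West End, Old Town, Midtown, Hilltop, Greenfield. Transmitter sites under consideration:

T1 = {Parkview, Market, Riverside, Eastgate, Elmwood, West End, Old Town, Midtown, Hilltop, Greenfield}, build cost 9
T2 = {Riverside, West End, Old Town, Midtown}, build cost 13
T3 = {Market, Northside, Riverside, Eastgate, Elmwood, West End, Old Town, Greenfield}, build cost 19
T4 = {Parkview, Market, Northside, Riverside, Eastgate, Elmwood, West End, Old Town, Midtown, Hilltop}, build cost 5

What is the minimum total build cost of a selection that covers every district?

T1, T4 cover every district at build cost 9 + 5 = 14.
Any cover uses at least 2 transmitter sites; among all covering selections none totals below 14.

14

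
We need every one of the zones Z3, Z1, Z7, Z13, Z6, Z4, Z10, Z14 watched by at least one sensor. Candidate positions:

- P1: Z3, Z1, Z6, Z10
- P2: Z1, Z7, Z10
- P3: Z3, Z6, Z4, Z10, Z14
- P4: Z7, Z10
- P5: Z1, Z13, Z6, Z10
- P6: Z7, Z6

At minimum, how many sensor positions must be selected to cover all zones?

3

P2, P3, P5 together cover {Z3, Z1, Z7, Z13, Z6, Z4, Z10, Z14} — every zone.
No 2 of the 6 sensor positions cover everything (all 15 pairs fall short), so 3 is minimum.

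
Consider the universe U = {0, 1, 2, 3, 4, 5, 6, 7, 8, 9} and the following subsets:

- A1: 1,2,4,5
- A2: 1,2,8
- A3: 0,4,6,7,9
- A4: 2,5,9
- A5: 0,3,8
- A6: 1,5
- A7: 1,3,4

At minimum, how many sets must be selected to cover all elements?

A1, A3, A5 together cover {0, 1, 2, 3, 4, 5, 6, 7, 8, 9} — every element.
No 2 of the 7 sets cover everything (all 21 pairs fall short), so 3 is minimum.

3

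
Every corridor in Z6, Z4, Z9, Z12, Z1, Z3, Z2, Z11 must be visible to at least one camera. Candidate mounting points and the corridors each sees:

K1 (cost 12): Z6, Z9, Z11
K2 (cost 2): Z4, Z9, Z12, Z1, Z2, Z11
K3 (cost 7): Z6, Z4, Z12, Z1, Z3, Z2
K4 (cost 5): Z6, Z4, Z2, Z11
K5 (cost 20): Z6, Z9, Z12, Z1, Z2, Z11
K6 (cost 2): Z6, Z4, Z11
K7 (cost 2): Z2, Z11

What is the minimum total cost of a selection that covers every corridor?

K2, K3 cover every corridor at cost 2 + 7 = 9.
Any cover uses at least 2 camera mounts; among all covering selections none totals below 9.

9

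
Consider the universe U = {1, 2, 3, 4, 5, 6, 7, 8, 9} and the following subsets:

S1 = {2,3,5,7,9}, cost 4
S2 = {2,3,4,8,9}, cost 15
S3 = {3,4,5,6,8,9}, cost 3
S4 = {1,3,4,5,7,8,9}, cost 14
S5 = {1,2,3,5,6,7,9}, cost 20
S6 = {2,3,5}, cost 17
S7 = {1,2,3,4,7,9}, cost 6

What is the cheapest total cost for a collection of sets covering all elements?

9

S3, S7 cover every element at cost 3 + 6 = 9.
Any cover uses at least 2 sets; among all covering selections none totals below 9.
Greedy by coverage-per-cost would pick S3, S1, S7 for 13 — worse than the optimum 9.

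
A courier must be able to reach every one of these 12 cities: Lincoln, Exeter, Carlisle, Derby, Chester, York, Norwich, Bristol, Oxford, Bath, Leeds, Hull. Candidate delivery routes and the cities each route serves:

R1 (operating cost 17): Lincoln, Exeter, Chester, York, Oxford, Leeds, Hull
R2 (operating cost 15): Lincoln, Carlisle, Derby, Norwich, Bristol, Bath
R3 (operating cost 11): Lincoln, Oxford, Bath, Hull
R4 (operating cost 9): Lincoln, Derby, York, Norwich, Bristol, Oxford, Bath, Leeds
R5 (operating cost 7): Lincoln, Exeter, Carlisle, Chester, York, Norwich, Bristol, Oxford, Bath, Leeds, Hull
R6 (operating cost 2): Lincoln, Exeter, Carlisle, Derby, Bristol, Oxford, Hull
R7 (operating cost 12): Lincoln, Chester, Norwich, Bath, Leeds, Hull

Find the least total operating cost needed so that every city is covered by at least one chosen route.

R5, R6 cover every city at operating cost 7 + 2 = 9.
Any cover uses at least 2 routes; among all covering selections none totals below 9.

9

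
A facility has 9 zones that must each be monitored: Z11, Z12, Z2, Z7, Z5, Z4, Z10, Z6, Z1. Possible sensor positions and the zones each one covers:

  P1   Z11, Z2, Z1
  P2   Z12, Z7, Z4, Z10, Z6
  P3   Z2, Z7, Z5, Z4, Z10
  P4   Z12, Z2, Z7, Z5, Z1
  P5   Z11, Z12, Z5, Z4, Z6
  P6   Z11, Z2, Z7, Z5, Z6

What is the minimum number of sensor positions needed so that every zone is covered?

P1, P2, P3 together cover {Z11, Z12, Z2, Z7, Z5, Z4, Z10, Z6, Z1} — every zone.
No 2 of the 6 sensor positions cover everything (all 15 pairs fall short), so 3 is minimum.

3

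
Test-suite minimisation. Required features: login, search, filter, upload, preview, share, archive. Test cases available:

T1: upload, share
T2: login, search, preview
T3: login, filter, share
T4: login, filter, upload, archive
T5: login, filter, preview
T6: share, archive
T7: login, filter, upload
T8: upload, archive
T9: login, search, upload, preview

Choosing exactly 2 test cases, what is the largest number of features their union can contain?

Choosing T2, T4 covers {login, search, filter, upload, preview, archive} — 6 features.
No choice of 2 test cases does better; here share is left uncovered.

6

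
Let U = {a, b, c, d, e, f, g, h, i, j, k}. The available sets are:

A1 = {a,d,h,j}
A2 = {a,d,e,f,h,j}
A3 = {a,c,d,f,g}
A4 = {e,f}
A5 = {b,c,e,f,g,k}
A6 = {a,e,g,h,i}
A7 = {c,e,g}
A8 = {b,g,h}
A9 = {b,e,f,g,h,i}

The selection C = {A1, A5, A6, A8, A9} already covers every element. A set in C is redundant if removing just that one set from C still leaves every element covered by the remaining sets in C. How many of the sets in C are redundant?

Drop A1: d, j uncovered — not redundant.
Drop A5: c, k uncovered — not redundant.
Drop A6: the rest still cover every element — redundant.
Drop A8: the rest still cover every element — redundant.
Drop A9: the rest still cover every element — redundant.
3 redundant: A6, A8, A9.

3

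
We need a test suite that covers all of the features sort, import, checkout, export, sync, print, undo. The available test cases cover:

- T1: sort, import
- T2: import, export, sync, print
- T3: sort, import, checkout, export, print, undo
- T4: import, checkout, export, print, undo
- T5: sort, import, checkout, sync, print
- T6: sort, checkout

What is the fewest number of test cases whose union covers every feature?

2

T2, T3 together cover {sort, import, checkout, export, sync, print, undo} — every feature.
No single test case contains all 7 features, so 2 is optimal.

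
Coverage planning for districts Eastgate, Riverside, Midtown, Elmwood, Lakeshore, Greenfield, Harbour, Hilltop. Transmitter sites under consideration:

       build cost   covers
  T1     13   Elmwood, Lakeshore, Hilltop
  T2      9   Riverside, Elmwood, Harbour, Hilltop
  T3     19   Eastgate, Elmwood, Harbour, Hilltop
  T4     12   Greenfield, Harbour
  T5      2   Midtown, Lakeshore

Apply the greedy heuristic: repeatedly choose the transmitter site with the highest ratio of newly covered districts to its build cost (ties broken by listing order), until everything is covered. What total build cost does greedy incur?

Pick 1: T5 adds 2 new (Midtown, Lakeshore) at build cost 2 (ratio 2/2).
Pick 2: T2 adds 4 new (Riverside, Elmwood, Harbour, Hilltop) at build cost 9 (ratio 4/9).
Pick 3: T4 adds 1 new (Greenfield) at build cost 12 (ratio 1/12).
Pick 4: T3 adds 1 new (Eastgate) at build cost 19 (ratio 1/19).
Greedy total build cost: 2 + 9 + 12 + 19 = 42.

42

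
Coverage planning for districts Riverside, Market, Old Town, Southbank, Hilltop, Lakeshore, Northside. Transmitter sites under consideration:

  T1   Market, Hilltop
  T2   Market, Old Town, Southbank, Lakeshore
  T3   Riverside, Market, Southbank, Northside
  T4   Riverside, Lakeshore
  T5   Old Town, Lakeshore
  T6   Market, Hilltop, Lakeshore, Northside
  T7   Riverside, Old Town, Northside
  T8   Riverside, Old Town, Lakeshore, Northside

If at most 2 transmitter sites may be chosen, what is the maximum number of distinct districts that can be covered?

6

Choosing T1, T8 covers {Riverside, Market, Old Town, Hilltop, Lakeshore, Northside} — 6 districts.
No choice of 2 transmitter sites does better; here Southbank is left uncovered.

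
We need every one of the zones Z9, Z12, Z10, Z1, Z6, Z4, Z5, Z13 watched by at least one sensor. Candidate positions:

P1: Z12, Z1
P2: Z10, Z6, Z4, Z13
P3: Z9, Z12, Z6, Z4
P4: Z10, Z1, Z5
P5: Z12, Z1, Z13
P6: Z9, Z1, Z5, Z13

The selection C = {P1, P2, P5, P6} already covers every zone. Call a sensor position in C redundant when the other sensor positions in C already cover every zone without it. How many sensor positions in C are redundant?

Drop P1: the rest still cover every zone — redundant.
Drop P2: Z10, Z6, Z4 uncovered — not redundant.
Drop P5: the rest still cover every zone — redundant.
Drop P6: Z9, Z5 uncovered — not redundant.
2 redundant: P1, P5.

2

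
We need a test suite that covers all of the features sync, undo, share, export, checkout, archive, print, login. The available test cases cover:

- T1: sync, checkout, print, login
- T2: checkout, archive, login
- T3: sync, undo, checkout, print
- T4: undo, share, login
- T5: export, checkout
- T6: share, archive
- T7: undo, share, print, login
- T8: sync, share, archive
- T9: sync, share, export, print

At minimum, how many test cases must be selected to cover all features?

T2, T3, T9 together cover {sync, undo, share, export, checkout, archive, print, login} — every feature.
No 2 of the 9 test cases cover everything (all 36 pairs fall short), so 3 is minimum.
Greedy (largest uncovered first) would take T1, T4, T2, T5 — 4 test cases — but 3 suffice.

3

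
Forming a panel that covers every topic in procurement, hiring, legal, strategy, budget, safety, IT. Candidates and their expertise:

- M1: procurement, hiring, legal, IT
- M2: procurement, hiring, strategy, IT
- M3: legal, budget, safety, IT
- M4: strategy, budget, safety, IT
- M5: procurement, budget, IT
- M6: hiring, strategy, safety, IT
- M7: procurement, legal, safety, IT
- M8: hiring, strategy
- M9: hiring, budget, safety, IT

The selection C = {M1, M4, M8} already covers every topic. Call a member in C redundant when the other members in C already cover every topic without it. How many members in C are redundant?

Drop M1: procurement, legal uncovered — not redundant.
Drop M4: budget, safety uncovered — not redundant.
Drop M8: the rest still cover every topic — redundant.
1 redundant: M8.

1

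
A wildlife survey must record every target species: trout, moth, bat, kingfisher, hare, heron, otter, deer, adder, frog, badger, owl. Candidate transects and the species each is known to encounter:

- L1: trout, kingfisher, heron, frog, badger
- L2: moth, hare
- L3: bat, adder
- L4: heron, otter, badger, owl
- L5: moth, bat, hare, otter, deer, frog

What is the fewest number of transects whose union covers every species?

4

L1, L3, L4, L5 together cover {trout, moth, bat, kingfisher, hare, heron, otter, deer, adder, frog, badger, owl} — every species.
No 3 of the 5 transects cover everything (all 10 triples fall short), so 4 is minimum.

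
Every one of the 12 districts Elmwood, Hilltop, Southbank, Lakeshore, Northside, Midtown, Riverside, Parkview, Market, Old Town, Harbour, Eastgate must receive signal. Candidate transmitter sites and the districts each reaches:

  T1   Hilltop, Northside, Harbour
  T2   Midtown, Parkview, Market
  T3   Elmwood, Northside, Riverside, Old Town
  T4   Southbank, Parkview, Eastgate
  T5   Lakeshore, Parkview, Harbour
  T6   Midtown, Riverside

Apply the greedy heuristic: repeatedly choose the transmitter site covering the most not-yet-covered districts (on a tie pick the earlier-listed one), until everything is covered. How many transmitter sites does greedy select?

Pick 1: T3 covers 4 new districts (Elmwood, Northside, Riverside, Old Town).
Pick 2: T2 covers 3 new districts (Midtown, Parkview, Market).
Pick 3: T1 covers 2 new districts (Hilltop, Harbour).
Pick 4: T4 covers 2 new districts (Southbank, Eastgate).
Pick 5: T5 covers 1 new districts (Lakeshore).
Greedy uses 5 transmitter sites.

5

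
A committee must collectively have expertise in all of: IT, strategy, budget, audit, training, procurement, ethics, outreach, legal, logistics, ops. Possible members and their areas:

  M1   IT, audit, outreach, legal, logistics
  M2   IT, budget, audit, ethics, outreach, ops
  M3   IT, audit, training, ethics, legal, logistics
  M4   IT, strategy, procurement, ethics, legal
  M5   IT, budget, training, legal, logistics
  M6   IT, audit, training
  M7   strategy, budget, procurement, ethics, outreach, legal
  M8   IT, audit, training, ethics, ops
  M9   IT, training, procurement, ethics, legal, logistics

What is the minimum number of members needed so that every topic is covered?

M1, M7, M8 together cover {IT, strategy, budget, audit, training, procurement, ethics, outreach, legal, logistics, ops} — every topic.
No 2 of the 9 members cover everything (all 36 pairs fall short), so 3 is minimum.

3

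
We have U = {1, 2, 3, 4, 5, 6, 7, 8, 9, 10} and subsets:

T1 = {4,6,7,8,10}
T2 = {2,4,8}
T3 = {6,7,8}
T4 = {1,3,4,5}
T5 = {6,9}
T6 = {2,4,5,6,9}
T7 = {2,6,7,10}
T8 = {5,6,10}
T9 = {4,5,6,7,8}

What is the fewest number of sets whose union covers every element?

3

T1, T4, T6 together cover {1, 2, 3, 4, 5, 6, 7, 8, 9, 10} — every element.
No 2 of the 9 sets cover everything (all 36 pairs fall short), so 3 is minimum.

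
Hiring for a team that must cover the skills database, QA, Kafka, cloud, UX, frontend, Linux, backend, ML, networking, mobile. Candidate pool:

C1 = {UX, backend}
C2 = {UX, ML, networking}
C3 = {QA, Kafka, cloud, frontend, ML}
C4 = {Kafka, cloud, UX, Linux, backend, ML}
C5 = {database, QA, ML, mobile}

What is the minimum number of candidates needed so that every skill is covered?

4

C2, C3, C4, C5 together cover {database, QA, Kafka, cloud, UX, frontend, Linux, backend, ML, networking, mobile} — every skill.
No 3 of the 5 candidates cover everything (all 10 triples fall short), so 4 is minimum.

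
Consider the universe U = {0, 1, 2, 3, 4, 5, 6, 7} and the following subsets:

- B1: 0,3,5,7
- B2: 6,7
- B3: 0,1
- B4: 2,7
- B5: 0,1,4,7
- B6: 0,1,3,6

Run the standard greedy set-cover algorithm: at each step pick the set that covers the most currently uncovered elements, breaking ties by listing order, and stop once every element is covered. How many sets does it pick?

4

Pick 1: B1 covers 4 new elements (0, 3, 5, 7).
Pick 2: B5 covers 2 new elements (1, 4).
Pick 3: B2 covers 1 new elements (6).
Pick 4: B4 covers 1 new elements (2).
Greedy uses 4 sets.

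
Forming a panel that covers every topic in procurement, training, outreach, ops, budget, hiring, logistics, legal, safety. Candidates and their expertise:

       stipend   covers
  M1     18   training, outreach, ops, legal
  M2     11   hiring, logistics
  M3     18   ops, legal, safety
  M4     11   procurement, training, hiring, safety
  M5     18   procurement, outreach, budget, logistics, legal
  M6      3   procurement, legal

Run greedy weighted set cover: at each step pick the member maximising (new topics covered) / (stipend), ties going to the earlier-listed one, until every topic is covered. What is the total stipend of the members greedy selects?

50

Pick 1: M6 adds 2 new (procurement, legal) at stipend 3 (ratio 2/3).
Pick 2: M4 adds 3 new (training, hiring, safety) at stipend 11 (ratio 3/11).
Pick 3: M5 adds 3 new (outreach, budget, logistics) at stipend 18 (ratio 3/18).
Pick 4: M1 adds 1 new (ops) at stipend 18 (ratio 1/18).
Greedy total stipend: 3 + 11 + 18 + 18 = 50. (The true optimum is 47, so greedy overshoots here.)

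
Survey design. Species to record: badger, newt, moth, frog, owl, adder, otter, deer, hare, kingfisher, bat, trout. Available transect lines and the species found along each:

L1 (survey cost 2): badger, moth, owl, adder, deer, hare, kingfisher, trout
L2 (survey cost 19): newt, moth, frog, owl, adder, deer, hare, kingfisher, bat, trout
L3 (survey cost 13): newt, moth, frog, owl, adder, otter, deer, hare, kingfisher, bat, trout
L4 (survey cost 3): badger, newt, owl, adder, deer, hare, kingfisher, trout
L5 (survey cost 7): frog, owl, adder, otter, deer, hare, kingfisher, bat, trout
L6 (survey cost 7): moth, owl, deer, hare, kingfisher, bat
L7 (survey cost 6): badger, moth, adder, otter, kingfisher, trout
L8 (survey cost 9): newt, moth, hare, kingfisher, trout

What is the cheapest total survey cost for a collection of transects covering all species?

L1, L4, L5 cover every species at survey cost 2 + 3 + 7 = 12.
Any cover uses at least 2 transects; among all covering selections none totals below 12.

12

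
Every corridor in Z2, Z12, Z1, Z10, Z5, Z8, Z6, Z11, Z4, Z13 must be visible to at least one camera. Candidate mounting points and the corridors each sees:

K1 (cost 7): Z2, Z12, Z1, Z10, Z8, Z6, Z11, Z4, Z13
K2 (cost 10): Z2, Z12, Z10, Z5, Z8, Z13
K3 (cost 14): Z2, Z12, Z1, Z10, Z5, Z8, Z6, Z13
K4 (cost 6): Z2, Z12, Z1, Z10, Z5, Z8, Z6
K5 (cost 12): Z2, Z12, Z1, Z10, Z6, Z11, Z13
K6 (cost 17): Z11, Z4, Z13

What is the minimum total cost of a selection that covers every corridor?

13

K1, K4 cover every corridor at cost 7 + 6 = 13.
Any cover uses at least 2 camera mounts; among all covering selections none totals below 13.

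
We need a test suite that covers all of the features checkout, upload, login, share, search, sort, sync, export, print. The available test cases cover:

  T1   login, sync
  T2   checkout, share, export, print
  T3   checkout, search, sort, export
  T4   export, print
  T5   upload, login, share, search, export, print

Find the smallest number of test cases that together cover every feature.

3

T1, T3, T5 together cover {checkout, upload, login, share, search, sort, sync, export, print} — every feature.
No 2 of the 5 test cases cover everything (all 10 pairs fall short), so 3 is minimum.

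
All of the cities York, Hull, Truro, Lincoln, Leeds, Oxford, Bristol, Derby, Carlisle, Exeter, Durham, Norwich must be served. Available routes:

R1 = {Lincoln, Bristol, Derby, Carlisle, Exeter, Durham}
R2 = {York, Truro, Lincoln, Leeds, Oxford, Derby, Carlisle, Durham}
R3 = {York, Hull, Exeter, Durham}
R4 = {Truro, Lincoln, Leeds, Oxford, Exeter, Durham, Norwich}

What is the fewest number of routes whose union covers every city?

R1, R3, R4 together cover {York, Hull, Truro, Lincoln, Leeds, Oxford, Bristol, Derby, Carlisle, Exeter, Durham, Norwich} — every city.
No 2 of the 4 routes cover everything (all 6 pairs fall short), so 3 is minimum.
Greedy (largest uncovered first) would take R2, R1, R3, R4 — 4 routes — but 3 suffice.

3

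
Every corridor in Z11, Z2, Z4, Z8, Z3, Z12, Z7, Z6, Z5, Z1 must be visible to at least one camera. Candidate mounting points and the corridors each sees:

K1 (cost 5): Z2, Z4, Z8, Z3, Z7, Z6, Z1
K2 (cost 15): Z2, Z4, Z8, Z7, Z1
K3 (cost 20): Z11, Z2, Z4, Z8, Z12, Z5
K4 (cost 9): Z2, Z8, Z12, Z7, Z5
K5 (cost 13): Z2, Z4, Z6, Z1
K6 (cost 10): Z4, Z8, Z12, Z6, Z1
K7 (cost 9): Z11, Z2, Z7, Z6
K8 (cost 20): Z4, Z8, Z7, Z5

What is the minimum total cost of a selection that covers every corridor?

K1, K4, K7 cover every corridor at cost 5 + 9 + 9 = 23.
Any cover uses at least 2 camera mounts; among all covering selections none totals below 23.

23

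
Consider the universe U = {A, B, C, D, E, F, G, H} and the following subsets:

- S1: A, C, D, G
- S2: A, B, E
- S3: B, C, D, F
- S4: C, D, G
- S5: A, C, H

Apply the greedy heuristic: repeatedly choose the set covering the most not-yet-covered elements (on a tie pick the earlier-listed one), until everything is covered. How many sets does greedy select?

4

Pick 1: S1 covers 4 new elements (A, C, D, G).
Pick 2: S2 covers 2 new elements (B, E).
Pick 3: S3 covers 1 new elements (F).
Pick 4: S5 covers 1 new elements (H).
Greedy uses 4 sets.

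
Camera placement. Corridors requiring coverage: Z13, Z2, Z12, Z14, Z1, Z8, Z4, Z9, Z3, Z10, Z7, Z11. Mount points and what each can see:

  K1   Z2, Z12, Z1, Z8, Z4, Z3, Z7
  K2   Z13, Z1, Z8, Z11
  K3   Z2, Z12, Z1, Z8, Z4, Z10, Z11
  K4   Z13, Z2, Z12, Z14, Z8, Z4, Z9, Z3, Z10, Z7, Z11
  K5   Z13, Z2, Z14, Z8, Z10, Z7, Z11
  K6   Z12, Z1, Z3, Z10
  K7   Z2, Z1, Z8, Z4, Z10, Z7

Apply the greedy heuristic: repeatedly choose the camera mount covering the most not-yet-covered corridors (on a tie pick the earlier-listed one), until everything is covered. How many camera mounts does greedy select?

2

Pick 1: K4 covers 11 new corridors (Z13, Z2, Z12, Z14, Z8, Z4, Z9, Z3, Z10, Z7, Z11).
Pick 2: K1 covers 1 new corridors (Z1).
Greedy uses 2 camera mounts.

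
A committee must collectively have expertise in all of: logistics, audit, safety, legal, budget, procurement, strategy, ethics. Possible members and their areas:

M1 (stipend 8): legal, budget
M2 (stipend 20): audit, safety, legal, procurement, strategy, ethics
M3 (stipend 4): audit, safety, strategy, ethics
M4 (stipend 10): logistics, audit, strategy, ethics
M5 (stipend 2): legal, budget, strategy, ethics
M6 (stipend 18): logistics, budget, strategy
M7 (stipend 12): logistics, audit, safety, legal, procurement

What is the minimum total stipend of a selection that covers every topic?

M5, M7 cover every topic at stipend 2 + 12 = 14.
Any cover uses at least 2 members; among all covering selections none totals below 14.

14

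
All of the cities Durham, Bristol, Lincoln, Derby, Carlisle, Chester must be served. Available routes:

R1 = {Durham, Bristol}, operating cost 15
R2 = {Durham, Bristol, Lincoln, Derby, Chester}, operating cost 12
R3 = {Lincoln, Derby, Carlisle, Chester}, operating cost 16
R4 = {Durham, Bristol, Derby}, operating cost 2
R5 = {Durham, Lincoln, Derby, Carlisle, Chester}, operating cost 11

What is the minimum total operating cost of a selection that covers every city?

13

R4, R5 cover every city at operating cost 2 + 11 = 13.
Any cover uses at least 2 routes; among all covering selections none totals below 13.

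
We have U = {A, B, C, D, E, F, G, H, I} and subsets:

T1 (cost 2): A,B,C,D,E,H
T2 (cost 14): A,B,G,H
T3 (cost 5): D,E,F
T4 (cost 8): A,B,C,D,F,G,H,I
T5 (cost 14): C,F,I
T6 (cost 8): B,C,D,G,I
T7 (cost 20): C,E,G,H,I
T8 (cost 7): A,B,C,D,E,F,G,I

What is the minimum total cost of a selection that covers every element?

9

T1, T8 cover every element at cost 2 + 7 = 9.
Any cover uses at least 2 sets; among all covering selections none totals below 9.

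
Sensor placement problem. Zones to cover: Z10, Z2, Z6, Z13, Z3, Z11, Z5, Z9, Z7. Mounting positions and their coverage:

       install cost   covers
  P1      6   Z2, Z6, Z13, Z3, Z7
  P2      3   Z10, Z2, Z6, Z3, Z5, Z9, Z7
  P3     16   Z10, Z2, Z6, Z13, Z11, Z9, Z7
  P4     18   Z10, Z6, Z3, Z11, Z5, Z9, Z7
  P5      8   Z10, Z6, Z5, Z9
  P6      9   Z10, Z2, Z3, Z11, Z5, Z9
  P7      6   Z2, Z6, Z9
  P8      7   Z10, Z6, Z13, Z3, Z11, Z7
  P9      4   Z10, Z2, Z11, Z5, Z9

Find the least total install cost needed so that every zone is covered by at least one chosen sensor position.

10

P1, P9 cover every zone at install cost 6 + 4 = 10.
Any cover uses at least 2 sensor positions; among all covering selections none totals below 10.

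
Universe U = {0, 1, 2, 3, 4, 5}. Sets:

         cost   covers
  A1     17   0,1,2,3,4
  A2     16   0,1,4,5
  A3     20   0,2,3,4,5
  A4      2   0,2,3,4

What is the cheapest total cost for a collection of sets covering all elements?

A2, A4 cover every element at cost 16 + 2 = 18.
Any cover uses at least 2 sets; among all covering selections none totals below 18.

18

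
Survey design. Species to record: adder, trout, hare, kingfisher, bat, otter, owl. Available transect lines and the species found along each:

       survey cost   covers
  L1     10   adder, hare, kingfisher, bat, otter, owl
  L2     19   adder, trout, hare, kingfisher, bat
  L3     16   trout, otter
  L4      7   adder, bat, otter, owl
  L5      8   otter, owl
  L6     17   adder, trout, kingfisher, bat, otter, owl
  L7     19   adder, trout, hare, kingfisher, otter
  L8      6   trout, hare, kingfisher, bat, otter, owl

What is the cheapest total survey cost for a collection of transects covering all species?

L4, L8 cover every species at survey cost 7 + 6 = 13.
Any cover uses at least 2 transects; among all covering selections none totals below 13.

13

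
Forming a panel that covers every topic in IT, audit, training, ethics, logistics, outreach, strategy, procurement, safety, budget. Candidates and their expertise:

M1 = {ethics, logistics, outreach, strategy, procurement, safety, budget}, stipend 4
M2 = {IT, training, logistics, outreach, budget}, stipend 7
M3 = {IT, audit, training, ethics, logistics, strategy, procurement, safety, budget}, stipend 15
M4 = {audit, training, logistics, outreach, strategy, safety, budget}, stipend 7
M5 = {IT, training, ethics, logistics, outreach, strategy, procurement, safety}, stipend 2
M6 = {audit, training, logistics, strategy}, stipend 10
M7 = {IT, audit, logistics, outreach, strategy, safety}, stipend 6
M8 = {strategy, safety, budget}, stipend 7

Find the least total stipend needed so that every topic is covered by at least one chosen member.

M4, M5 cover every topic at stipend 7 + 2 = 9.
Any cover uses at least 2 members; among all covering selections none totals below 9.

9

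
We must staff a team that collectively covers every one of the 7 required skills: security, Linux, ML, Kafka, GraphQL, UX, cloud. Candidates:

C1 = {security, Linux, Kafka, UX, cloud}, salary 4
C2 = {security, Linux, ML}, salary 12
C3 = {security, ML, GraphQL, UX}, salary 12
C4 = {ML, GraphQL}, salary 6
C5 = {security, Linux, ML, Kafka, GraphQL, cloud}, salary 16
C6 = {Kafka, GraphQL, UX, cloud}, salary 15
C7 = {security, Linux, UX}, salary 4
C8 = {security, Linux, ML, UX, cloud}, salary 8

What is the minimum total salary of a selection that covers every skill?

10

C1, C4 cover every skill at salary 4 + 6 = 10.
Any cover uses at least 2 candidates; among all covering selections none totals below 10.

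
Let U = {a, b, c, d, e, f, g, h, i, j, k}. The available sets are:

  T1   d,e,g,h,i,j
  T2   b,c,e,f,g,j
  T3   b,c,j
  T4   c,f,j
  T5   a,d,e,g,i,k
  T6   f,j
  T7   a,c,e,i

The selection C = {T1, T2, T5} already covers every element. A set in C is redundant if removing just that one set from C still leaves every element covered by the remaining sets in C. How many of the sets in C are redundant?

0

Drop T1: h uncovered — not redundant.
Drop T2: b, c, f uncovered — not redundant.
Drop T5: a, k uncovered — not redundant.
None of the sets in C is redundant.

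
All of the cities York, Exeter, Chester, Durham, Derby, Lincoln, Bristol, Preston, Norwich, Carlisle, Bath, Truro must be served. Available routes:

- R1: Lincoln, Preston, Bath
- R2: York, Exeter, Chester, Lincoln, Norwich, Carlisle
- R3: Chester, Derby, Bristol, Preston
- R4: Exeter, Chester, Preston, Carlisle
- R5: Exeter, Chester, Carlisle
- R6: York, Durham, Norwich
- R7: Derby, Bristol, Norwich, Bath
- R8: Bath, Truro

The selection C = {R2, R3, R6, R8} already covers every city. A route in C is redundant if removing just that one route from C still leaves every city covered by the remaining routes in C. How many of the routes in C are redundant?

0

Drop R2: Exeter, Lincoln, Carlisle uncovered — not redundant.
Drop R3: Derby, Bristol, Preston uncovered — not redundant.
Drop R6: Durham uncovered — not redundant.
Drop R8: Bath, Truro uncovered — not redundant.
None of the routes in C is redundant.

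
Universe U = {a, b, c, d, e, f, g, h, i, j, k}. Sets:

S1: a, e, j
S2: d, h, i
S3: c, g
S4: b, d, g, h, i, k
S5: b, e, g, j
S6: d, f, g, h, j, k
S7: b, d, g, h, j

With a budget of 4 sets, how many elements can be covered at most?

Choosing S1, S3, S4, S6 covers {a, b, c, d, e, f, g, h, i, j, k} — 11 elements.
That is all 11 elements.

11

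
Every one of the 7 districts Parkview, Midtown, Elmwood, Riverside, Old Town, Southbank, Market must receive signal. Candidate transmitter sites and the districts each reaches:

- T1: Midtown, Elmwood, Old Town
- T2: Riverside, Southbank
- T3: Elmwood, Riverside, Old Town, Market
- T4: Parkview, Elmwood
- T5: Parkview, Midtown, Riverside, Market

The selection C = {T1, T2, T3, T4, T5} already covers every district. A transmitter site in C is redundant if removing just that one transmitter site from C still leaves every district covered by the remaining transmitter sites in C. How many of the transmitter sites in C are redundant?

Drop T1: the rest still cover every district — redundant.
Drop T2: Southbank uncovered — not redundant.
Drop T3: the rest still cover every district — redundant.
Drop T4: the rest still cover every district — redundant.
Drop T5: the rest still cover every district — redundant.
4 redundant: T1, T3, T4, T5.

4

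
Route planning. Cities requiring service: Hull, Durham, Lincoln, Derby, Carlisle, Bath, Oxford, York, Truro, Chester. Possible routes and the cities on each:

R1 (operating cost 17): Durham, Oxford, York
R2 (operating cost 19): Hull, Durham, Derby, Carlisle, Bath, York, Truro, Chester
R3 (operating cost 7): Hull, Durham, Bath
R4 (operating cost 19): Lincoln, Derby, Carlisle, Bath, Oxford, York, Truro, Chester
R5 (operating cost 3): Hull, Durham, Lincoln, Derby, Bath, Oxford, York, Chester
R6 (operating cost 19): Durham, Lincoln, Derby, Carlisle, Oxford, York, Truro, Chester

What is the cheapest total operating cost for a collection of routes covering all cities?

R2, R5 cover every city at operating cost 19 + 3 = 22.
Any cover uses at least 2 routes; among all covering selections none totals below 22.

22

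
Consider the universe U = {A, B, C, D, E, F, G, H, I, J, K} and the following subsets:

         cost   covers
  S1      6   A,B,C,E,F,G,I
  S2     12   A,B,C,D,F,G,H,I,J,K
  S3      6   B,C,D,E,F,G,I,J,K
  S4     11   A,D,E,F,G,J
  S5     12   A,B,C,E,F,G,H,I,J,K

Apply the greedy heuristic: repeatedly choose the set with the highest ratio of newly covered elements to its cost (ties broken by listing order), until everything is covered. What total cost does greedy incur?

Pick 1: S3 adds 9 new (B, C, D, E, F, G, I, J, K) at cost 6 (ratio 9/6).
Pick 2: S1 adds 1 new (A) at cost 6 (ratio 1/6).
Pick 3: S2 adds 1 new (H) at cost 12 (ratio 1/12).
Greedy total cost: 6 + 6 + 12 = 24. (The true optimum is 18, so greedy overshoots here.)

24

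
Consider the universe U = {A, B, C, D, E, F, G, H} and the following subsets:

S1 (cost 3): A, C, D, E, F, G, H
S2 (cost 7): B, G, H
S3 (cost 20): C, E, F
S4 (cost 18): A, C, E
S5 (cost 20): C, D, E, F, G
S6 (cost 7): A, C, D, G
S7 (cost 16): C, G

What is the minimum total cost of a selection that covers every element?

S1, S2 cover every element at cost 3 + 7 = 10.
Any cover uses at least 2 sets; among all covering selections none totals below 10.

10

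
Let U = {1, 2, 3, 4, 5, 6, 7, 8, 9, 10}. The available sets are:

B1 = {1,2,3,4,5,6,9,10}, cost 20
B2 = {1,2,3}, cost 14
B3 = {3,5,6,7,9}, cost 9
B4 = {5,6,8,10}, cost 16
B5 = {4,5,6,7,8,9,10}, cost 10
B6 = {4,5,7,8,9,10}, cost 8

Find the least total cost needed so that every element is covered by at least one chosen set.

24

B2, B5 cover every element at cost 14 + 10 = 24.
Any cover uses at least 2 sets; among all covering selections none totals below 24.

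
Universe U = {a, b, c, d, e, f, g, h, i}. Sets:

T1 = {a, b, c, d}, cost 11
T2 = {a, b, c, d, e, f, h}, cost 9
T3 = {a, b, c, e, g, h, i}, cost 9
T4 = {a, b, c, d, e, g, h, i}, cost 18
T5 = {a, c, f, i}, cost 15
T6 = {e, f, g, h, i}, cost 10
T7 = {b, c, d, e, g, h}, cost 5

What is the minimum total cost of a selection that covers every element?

T2, T3 cover every element at cost 9 + 9 = 18.
Any cover uses at least 2 sets; among all covering selections none totals below 18.

18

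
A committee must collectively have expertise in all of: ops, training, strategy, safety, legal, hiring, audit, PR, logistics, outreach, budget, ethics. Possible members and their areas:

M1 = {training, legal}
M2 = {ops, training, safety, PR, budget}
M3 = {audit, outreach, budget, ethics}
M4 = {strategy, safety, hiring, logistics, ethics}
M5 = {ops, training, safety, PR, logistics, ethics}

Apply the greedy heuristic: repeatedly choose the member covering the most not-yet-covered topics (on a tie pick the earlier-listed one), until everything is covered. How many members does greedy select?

4

Pick 1: M5 covers 6 new topics (ops, training, safety, PR, logistics, ethics).
Pick 2: M3 covers 3 new topics (audit, outreach, budget).
Pick 3: M4 covers 2 new topics (strategy, hiring).
Pick 4: M1 covers 1 new topics (legal).
Greedy uses 4 members.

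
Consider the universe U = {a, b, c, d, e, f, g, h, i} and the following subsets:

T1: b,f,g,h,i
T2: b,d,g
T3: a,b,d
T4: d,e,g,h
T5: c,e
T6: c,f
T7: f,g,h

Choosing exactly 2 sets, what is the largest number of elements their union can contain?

Choosing T1, T3 covers {a, b, d, f, g, h, i} — 7 elements.
No choice of 2 sets does better; here c, e are left uncovered.

7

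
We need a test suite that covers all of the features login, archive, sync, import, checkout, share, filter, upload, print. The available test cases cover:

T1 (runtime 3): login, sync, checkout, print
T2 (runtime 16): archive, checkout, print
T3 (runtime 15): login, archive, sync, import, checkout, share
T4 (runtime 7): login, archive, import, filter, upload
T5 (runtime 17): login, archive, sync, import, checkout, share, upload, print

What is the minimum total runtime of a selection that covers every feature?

T4, T5 cover every feature at runtime 7 + 17 = 24.
Any cover uses at least 2 test cases; among all covering selections none totals below 24.

24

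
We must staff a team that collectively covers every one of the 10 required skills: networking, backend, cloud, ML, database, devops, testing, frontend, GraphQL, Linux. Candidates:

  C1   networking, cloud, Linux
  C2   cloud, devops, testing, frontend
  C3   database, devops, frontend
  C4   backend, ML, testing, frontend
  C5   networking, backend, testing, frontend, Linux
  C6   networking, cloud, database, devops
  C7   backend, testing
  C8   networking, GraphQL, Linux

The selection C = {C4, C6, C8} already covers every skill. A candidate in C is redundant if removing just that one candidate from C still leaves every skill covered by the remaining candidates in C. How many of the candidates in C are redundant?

Drop C4: backend, ML, testing, frontend uncovered — not redundant.
Drop C6: cloud, database, devops uncovered — not redundant.
Drop C8: GraphQL, Linux uncovered — not redundant.
None of the candidates in C is redundant.

0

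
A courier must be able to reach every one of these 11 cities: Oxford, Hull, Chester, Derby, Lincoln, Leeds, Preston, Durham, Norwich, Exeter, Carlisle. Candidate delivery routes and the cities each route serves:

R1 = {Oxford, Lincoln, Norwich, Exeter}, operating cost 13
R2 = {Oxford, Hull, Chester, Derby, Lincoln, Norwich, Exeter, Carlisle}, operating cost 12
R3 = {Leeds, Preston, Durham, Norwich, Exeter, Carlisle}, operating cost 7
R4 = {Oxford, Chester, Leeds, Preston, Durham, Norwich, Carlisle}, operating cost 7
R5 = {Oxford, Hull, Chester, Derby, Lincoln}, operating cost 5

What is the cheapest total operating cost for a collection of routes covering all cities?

12

R3, R5 cover every city at operating cost 7 + 5 = 12.
Any cover uses at least 2 routes; among all covering selections none totals below 12.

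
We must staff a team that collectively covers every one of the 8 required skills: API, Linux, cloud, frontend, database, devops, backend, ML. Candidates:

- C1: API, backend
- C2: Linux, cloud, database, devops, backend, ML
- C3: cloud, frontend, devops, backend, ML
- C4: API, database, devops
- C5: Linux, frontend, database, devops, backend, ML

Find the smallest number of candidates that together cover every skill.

3

C1, C2, C3 together cover {API, Linux, cloud, frontend, database, devops, backend, ML} — every skill.
No 2 of the 5 candidates cover everything (all 10 pairs fall short), so 3 is minimum.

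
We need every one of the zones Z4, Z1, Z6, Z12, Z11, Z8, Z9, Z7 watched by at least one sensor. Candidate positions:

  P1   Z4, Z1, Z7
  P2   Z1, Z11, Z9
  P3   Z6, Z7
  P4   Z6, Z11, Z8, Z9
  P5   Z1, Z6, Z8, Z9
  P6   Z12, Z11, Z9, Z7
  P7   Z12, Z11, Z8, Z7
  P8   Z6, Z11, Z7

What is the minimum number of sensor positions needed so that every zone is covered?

3

P1, P4, P6 together cover {Z4, Z1, Z6, Z12, Z11, Z8, Z9, Z7} — every zone.
No 2 of the 8 sensor positions cover everything (all 28 pairs fall short), so 3 is minimum.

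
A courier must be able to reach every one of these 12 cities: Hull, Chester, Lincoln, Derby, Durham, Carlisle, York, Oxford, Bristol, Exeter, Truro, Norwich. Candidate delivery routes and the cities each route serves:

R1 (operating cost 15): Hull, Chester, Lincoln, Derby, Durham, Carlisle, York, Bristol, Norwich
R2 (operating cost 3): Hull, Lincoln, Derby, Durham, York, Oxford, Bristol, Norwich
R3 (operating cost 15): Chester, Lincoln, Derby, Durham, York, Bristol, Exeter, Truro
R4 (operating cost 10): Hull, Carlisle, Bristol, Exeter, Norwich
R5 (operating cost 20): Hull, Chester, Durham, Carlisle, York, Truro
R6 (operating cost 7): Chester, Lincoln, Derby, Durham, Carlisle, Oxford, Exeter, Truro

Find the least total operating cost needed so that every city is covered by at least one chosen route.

10

R2, R6 cover every city at operating cost 3 + 7 = 10.
Any cover uses at least 2 routes; among all covering selections none totals below 10.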